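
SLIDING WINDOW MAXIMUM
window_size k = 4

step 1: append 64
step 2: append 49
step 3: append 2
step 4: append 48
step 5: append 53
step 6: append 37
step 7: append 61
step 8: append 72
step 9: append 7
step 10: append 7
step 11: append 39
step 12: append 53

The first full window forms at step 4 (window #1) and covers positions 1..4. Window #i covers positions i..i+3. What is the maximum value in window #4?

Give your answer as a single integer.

step 1: append 64 -> window=[64] (not full yet)
step 2: append 49 -> window=[64, 49] (not full yet)
step 3: append 2 -> window=[64, 49, 2] (not full yet)
step 4: append 48 -> window=[64, 49, 2, 48] -> max=64
step 5: append 53 -> window=[49, 2, 48, 53] -> max=53
step 6: append 37 -> window=[2, 48, 53, 37] -> max=53
step 7: append 61 -> window=[48, 53, 37, 61] -> max=61
Window #4 max = 61

Answer: 61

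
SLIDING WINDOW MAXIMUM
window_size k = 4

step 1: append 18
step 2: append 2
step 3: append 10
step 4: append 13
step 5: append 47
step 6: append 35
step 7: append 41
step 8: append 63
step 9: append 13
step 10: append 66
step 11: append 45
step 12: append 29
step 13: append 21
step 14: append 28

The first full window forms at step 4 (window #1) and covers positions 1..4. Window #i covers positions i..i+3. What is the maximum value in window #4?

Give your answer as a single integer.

step 1: append 18 -> window=[18] (not full yet)
step 2: append 2 -> window=[18, 2] (not full yet)
step 3: append 10 -> window=[18, 2, 10] (not full yet)
step 4: append 13 -> window=[18, 2, 10, 13] -> max=18
step 5: append 47 -> window=[2, 10, 13, 47] -> max=47
step 6: append 35 -> window=[10, 13, 47, 35] -> max=47
step 7: append 41 -> window=[13, 47, 35, 41] -> max=47
Window #4 max = 47

Answer: 47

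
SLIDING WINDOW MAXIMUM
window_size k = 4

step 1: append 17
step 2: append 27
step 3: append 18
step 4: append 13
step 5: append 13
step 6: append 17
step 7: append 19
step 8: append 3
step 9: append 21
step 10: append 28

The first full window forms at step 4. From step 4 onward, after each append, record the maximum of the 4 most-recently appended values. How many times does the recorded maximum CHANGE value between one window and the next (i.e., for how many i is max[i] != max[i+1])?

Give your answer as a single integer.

step 1: append 17 -> window=[17] (not full yet)
step 2: append 27 -> window=[17, 27] (not full yet)
step 3: append 18 -> window=[17, 27, 18] (not full yet)
step 4: append 13 -> window=[17, 27, 18, 13] -> max=27
step 5: append 13 -> window=[27, 18, 13, 13] -> max=27
step 6: append 17 -> window=[18, 13, 13, 17] -> max=18
step 7: append 19 -> window=[13, 13, 17, 19] -> max=19
step 8: append 3 -> window=[13, 17, 19, 3] -> max=19
step 9: append 21 -> window=[17, 19, 3, 21] -> max=21
step 10: append 28 -> window=[19, 3, 21, 28] -> max=28
Recorded maximums: 27 27 18 19 19 21 28
Changes between consecutive maximums: 4

Answer: 4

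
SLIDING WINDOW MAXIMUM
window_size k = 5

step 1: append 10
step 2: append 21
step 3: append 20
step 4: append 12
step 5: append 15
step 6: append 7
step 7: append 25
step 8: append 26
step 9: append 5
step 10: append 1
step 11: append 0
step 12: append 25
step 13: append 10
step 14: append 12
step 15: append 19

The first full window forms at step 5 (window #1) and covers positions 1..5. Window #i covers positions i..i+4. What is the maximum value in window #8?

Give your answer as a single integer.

step 1: append 10 -> window=[10] (not full yet)
step 2: append 21 -> window=[10, 21] (not full yet)
step 3: append 20 -> window=[10, 21, 20] (not full yet)
step 4: append 12 -> window=[10, 21, 20, 12] (not full yet)
step 5: append 15 -> window=[10, 21, 20, 12, 15] -> max=21
step 6: append 7 -> window=[21, 20, 12, 15, 7] -> max=21
step 7: append 25 -> window=[20, 12, 15, 7, 25] -> max=25
step 8: append 26 -> window=[12, 15, 7, 25, 26] -> max=26
step 9: append 5 -> window=[15, 7, 25, 26, 5] -> max=26
step 10: append 1 -> window=[7, 25, 26, 5, 1] -> max=26
step 11: append 0 -> window=[25, 26, 5, 1, 0] -> max=26
step 12: append 25 -> window=[26, 5, 1, 0, 25] -> max=26
Window #8 max = 26

Answer: 26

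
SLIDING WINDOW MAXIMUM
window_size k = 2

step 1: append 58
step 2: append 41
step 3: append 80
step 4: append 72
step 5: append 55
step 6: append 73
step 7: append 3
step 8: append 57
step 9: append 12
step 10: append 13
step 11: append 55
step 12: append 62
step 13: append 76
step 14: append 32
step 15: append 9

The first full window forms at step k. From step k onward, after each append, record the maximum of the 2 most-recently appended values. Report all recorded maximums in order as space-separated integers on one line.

step 1: append 58 -> window=[58] (not full yet)
step 2: append 41 -> window=[58, 41] -> max=58
step 3: append 80 -> window=[41, 80] -> max=80
step 4: append 72 -> window=[80, 72] -> max=80
step 5: append 55 -> window=[72, 55] -> max=72
step 6: append 73 -> window=[55, 73] -> max=73
step 7: append 3 -> window=[73, 3] -> max=73
step 8: append 57 -> window=[3, 57] -> max=57
step 9: append 12 -> window=[57, 12] -> max=57
step 10: append 13 -> window=[12, 13] -> max=13
step 11: append 55 -> window=[13, 55] -> max=55
step 12: append 62 -> window=[55, 62] -> max=62
step 13: append 76 -> window=[62, 76] -> max=76
step 14: append 32 -> window=[76, 32] -> max=76
step 15: append 9 -> window=[32, 9] -> max=32

Answer: 58 80 80 72 73 73 57 57 13 55 62 76 76 32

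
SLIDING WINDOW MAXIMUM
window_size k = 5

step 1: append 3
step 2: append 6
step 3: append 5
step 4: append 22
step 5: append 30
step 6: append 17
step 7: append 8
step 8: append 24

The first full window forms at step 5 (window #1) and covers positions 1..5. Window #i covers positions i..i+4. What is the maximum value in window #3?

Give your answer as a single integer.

Answer: 30

Derivation:
step 1: append 3 -> window=[3] (not full yet)
step 2: append 6 -> window=[3, 6] (not full yet)
step 3: append 5 -> window=[3, 6, 5] (not full yet)
step 4: append 22 -> window=[3, 6, 5, 22] (not full yet)
step 5: append 30 -> window=[3, 6, 5, 22, 30] -> max=30
step 6: append 17 -> window=[6, 5, 22, 30, 17] -> max=30
step 7: append 8 -> window=[5, 22, 30, 17, 8] -> max=30
Window #3 max = 30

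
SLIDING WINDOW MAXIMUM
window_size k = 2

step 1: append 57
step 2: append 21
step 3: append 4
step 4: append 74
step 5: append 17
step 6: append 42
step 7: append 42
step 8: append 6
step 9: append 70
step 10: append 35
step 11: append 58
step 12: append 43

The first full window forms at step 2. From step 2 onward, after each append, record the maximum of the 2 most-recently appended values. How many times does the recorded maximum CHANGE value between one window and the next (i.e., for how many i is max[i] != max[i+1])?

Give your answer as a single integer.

step 1: append 57 -> window=[57] (not full yet)
step 2: append 21 -> window=[57, 21] -> max=57
step 3: append 4 -> window=[21, 4] -> max=21
step 4: append 74 -> window=[4, 74] -> max=74
step 5: append 17 -> window=[74, 17] -> max=74
step 6: append 42 -> window=[17, 42] -> max=42
step 7: append 42 -> window=[42, 42] -> max=42
step 8: append 6 -> window=[42, 6] -> max=42
step 9: append 70 -> window=[6, 70] -> max=70
step 10: append 35 -> window=[70, 35] -> max=70
step 11: append 58 -> window=[35, 58] -> max=58
step 12: append 43 -> window=[58, 43] -> max=58
Recorded maximums: 57 21 74 74 42 42 42 70 70 58 58
Changes between consecutive maximums: 5

Answer: 5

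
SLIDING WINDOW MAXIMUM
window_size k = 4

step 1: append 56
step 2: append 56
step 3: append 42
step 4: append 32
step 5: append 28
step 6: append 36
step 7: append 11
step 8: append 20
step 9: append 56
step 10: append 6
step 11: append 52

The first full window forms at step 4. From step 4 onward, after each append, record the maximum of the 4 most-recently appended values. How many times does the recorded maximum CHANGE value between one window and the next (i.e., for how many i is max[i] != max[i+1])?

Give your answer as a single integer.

Answer: 3

Derivation:
step 1: append 56 -> window=[56] (not full yet)
step 2: append 56 -> window=[56, 56] (not full yet)
step 3: append 42 -> window=[56, 56, 42] (not full yet)
step 4: append 32 -> window=[56, 56, 42, 32] -> max=56
step 5: append 28 -> window=[56, 42, 32, 28] -> max=56
step 6: append 36 -> window=[42, 32, 28, 36] -> max=42
step 7: append 11 -> window=[32, 28, 36, 11] -> max=36
step 8: append 20 -> window=[28, 36, 11, 20] -> max=36
step 9: append 56 -> window=[36, 11, 20, 56] -> max=56
step 10: append 6 -> window=[11, 20, 56, 6] -> max=56
step 11: append 52 -> window=[20, 56, 6, 52] -> max=56
Recorded maximums: 56 56 42 36 36 56 56 56
Changes between consecutive maximums: 3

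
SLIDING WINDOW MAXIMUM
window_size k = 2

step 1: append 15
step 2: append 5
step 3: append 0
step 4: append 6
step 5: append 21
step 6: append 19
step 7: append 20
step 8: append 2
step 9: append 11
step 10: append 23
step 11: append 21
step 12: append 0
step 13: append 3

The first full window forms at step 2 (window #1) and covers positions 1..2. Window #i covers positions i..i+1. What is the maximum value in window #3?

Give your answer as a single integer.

step 1: append 15 -> window=[15] (not full yet)
step 2: append 5 -> window=[15, 5] -> max=15
step 3: append 0 -> window=[5, 0] -> max=5
step 4: append 6 -> window=[0, 6] -> max=6
Window #3 max = 6

Answer: 6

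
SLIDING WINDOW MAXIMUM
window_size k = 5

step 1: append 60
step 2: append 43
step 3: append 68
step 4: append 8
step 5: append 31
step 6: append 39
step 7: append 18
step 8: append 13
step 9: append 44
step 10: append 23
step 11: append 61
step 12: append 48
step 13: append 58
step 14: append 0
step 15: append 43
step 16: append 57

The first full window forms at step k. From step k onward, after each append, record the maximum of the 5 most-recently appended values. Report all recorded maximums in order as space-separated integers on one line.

Answer: 68 68 68 39 44 44 61 61 61 61 61 58

Derivation:
step 1: append 60 -> window=[60] (not full yet)
step 2: append 43 -> window=[60, 43] (not full yet)
step 3: append 68 -> window=[60, 43, 68] (not full yet)
step 4: append 8 -> window=[60, 43, 68, 8] (not full yet)
step 5: append 31 -> window=[60, 43, 68, 8, 31] -> max=68
step 6: append 39 -> window=[43, 68, 8, 31, 39] -> max=68
step 7: append 18 -> window=[68, 8, 31, 39, 18] -> max=68
step 8: append 13 -> window=[8, 31, 39, 18, 13] -> max=39
step 9: append 44 -> window=[31, 39, 18, 13, 44] -> max=44
step 10: append 23 -> window=[39, 18, 13, 44, 23] -> max=44
step 11: append 61 -> window=[18, 13, 44, 23, 61] -> max=61
step 12: append 48 -> window=[13, 44, 23, 61, 48] -> max=61
step 13: append 58 -> window=[44, 23, 61, 48, 58] -> max=61
step 14: append 0 -> window=[23, 61, 48, 58, 0] -> max=61
step 15: append 43 -> window=[61, 48, 58, 0, 43] -> max=61
step 16: append 57 -> window=[48, 58, 0, 43, 57] -> max=58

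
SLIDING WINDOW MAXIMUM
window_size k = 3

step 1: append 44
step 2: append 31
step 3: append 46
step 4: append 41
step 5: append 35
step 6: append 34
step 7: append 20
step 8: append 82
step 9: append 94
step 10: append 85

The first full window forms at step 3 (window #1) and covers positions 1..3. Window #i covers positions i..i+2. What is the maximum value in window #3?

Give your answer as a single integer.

Answer: 46

Derivation:
step 1: append 44 -> window=[44] (not full yet)
step 2: append 31 -> window=[44, 31] (not full yet)
step 3: append 46 -> window=[44, 31, 46] -> max=46
step 4: append 41 -> window=[31, 46, 41] -> max=46
step 5: append 35 -> window=[46, 41, 35] -> max=46
Window #3 max = 46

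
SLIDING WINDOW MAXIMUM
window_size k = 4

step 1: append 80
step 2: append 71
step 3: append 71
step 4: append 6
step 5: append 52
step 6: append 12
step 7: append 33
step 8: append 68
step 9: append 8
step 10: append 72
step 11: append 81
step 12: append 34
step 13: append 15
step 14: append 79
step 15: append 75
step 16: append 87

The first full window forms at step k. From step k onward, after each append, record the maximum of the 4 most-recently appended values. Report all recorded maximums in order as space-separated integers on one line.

Answer: 80 71 71 52 68 68 72 81 81 81 81 79 87

Derivation:
step 1: append 80 -> window=[80] (not full yet)
step 2: append 71 -> window=[80, 71] (not full yet)
step 3: append 71 -> window=[80, 71, 71] (not full yet)
step 4: append 6 -> window=[80, 71, 71, 6] -> max=80
step 5: append 52 -> window=[71, 71, 6, 52] -> max=71
step 6: append 12 -> window=[71, 6, 52, 12] -> max=71
step 7: append 33 -> window=[6, 52, 12, 33] -> max=52
step 8: append 68 -> window=[52, 12, 33, 68] -> max=68
step 9: append 8 -> window=[12, 33, 68, 8] -> max=68
step 10: append 72 -> window=[33, 68, 8, 72] -> max=72
step 11: append 81 -> window=[68, 8, 72, 81] -> max=81
step 12: append 34 -> window=[8, 72, 81, 34] -> max=81
step 13: append 15 -> window=[72, 81, 34, 15] -> max=81
step 14: append 79 -> window=[81, 34, 15, 79] -> max=81
step 15: append 75 -> window=[34, 15, 79, 75] -> max=79
step 16: append 87 -> window=[15, 79, 75, 87] -> max=87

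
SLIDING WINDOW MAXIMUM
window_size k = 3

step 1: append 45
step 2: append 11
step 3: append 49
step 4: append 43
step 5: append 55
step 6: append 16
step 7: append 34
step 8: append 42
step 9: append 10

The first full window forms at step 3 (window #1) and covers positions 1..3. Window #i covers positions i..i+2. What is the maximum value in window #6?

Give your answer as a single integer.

step 1: append 45 -> window=[45] (not full yet)
step 2: append 11 -> window=[45, 11] (not full yet)
step 3: append 49 -> window=[45, 11, 49] -> max=49
step 4: append 43 -> window=[11, 49, 43] -> max=49
step 5: append 55 -> window=[49, 43, 55] -> max=55
step 6: append 16 -> window=[43, 55, 16] -> max=55
step 7: append 34 -> window=[55, 16, 34] -> max=55
step 8: append 42 -> window=[16, 34, 42] -> max=42
Window #6 max = 42

Answer: 42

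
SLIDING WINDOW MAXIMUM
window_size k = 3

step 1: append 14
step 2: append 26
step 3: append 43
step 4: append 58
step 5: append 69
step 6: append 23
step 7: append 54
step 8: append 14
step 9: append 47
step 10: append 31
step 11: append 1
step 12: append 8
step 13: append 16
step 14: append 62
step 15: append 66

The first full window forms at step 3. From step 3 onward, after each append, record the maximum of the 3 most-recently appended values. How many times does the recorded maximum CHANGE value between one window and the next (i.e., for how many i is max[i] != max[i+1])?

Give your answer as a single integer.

step 1: append 14 -> window=[14] (not full yet)
step 2: append 26 -> window=[14, 26] (not full yet)
step 3: append 43 -> window=[14, 26, 43] -> max=43
step 4: append 58 -> window=[26, 43, 58] -> max=58
step 5: append 69 -> window=[43, 58, 69] -> max=69
step 6: append 23 -> window=[58, 69, 23] -> max=69
step 7: append 54 -> window=[69, 23, 54] -> max=69
step 8: append 14 -> window=[23, 54, 14] -> max=54
step 9: append 47 -> window=[54, 14, 47] -> max=54
step 10: append 31 -> window=[14, 47, 31] -> max=47
step 11: append 1 -> window=[47, 31, 1] -> max=47
step 12: append 8 -> window=[31, 1, 8] -> max=31
step 13: append 16 -> window=[1, 8, 16] -> max=16
step 14: append 62 -> window=[8, 16, 62] -> max=62
step 15: append 66 -> window=[16, 62, 66] -> max=66
Recorded maximums: 43 58 69 69 69 54 54 47 47 31 16 62 66
Changes between consecutive maximums: 8

Answer: 8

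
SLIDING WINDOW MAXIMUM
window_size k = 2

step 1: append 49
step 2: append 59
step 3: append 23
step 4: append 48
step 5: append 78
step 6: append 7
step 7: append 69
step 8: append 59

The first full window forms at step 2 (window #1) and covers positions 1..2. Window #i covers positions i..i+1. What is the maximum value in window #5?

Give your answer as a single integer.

step 1: append 49 -> window=[49] (not full yet)
step 2: append 59 -> window=[49, 59] -> max=59
step 3: append 23 -> window=[59, 23] -> max=59
step 4: append 48 -> window=[23, 48] -> max=48
step 5: append 78 -> window=[48, 78] -> max=78
step 6: append 7 -> window=[78, 7] -> max=78
Window #5 max = 78

Answer: 78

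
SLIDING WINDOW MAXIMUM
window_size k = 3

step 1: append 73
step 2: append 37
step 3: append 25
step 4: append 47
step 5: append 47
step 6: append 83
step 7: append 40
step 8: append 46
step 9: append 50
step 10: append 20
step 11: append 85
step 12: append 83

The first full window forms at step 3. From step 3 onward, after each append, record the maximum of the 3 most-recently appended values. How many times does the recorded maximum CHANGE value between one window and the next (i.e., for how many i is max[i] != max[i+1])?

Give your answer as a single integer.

step 1: append 73 -> window=[73] (not full yet)
step 2: append 37 -> window=[73, 37] (not full yet)
step 3: append 25 -> window=[73, 37, 25] -> max=73
step 4: append 47 -> window=[37, 25, 47] -> max=47
step 5: append 47 -> window=[25, 47, 47] -> max=47
step 6: append 83 -> window=[47, 47, 83] -> max=83
step 7: append 40 -> window=[47, 83, 40] -> max=83
step 8: append 46 -> window=[83, 40, 46] -> max=83
step 9: append 50 -> window=[40, 46, 50] -> max=50
step 10: append 20 -> window=[46, 50, 20] -> max=50
step 11: append 85 -> window=[50, 20, 85] -> max=85
step 12: append 83 -> window=[20, 85, 83] -> max=85
Recorded maximums: 73 47 47 83 83 83 50 50 85 85
Changes between consecutive maximums: 4

Answer: 4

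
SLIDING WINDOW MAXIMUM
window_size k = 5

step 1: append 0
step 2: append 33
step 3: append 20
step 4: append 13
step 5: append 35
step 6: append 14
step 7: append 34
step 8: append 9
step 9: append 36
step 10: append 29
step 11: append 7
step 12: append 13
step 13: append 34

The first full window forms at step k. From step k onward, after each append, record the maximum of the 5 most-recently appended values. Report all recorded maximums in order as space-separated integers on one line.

Answer: 35 35 35 35 36 36 36 36 36

Derivation:
step 1: append 0 -> window=[0] (not full yet)
step 2: append 33 -> window=[0, 33] (not full yet)
step 3: append 20 -> window=[0, 33, 20] (not full yet)
step 4: append 13 -> window=[0, 33, 20, 13] (not full yet)
step 5: append 35 -> window=[0, 33, 20, 13, 35] -> max=35
step 6: append 14 -> window=[33, 20, 13, 35, 14] -> max=35
step 7: append 34 -> window=[20, 13, 35, 14, 34] -> max=35
step 8: append 9 -> window=[13, 35, 14, 34, 9] -> max=35
step 9: append 36 -> window=[35, 14, 34, 9, 36] -> max=36
step 10: append 29 -> window=[14, 34, 9, 36, 29] -> max=36
step 11: append 7 -> window=[34, 9, 36, 29, 7] -> max=36
step 12: append 13 -> window=[9, 36, 29, 7, 13] -> max=36
step 13: append 34 -> window=[36, 29, 7, 13, 34] -> max=36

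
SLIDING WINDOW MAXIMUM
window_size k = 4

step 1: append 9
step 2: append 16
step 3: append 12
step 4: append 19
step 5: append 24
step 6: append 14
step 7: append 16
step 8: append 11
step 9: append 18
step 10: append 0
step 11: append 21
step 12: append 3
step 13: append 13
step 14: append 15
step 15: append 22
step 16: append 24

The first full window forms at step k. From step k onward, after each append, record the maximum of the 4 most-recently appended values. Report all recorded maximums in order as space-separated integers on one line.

Answer: 19 24 24 24 24 18 18 21 21 21 21 22 24

Derivation:
step 1: append 9 -> window=[9] (not full yet)
step 2: append 16 -> window=[9, 16] (not full yet)
step 3: append 12 -> window=[9, 16, 12] (not full yet)
step 4: append 19 -> window=[9, 16, 12, 19] -> max=19
step 5: append 24 -> window=[16, 12, 19, 24] -> max=24
step 6: append 14 -> window=[12, 19, 24, 14] -> max=24
step 7: append 16 -> window=[19, 24, 14, 16] -> max=24
step 8: append 11 -> window=[24, 14, 16, 11] -> max=24
step 9: append 18 -> window=[14, 16, 11, 18] -> max=18
step 10: append 0 -> window=[16, 11, 18, 0] -> max=18
step 11: append 21 -> window=[11, 18, 0, 21] -> max=21
step 12: append 3 -> window=[18, 0, 21, 3] -> max=21
step 13: append 13 -> window=[0, 21, 3, 13] -> max=21
step 14: append 15 -> window=[21, 3, 13, 15] -> max=21
step 15: append 22 -> window=[3, 13, 15, 22] -> max=22
step 16: append 24 -> window=[13, 15, 22, 24] -> max=24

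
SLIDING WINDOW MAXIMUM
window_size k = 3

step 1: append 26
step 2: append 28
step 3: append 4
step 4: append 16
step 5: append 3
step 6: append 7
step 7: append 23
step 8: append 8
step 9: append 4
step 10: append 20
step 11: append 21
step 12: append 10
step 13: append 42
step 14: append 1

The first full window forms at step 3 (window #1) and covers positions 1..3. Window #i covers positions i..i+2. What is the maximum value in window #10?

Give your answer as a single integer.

Answer: 21

Derivation:
step 1: append 26 -> window=[26] (not full yet)
step 2: append 28 -> window=[26, 28] (not full yet)
step 3: append 4 -> window=[26, 28, 4] -> max=28
step 4: append 16 -> window=[28, 4, 16] -> max=28
step 5: append 3 -> window=[4, 16, 3] -> max=16
step 6: append 7 -> window=[16, 3, 7] -> max=16
step 7: append 23 -> window=[3, 7, 23] -> max=23
step 8: append 8 -> window=[7, 23, 8] -> max=23
step 9: append 4 -> window=[23, 8, 4] -> max=23
step 10: append 20 -> window=[8, 4, 20] -> max=20
step 11: append 21 -> window=[4, 20, 21] -> max=21
step 12: append 10 -> window=[20, 21, 10] -> max=21
Window #10 max = 21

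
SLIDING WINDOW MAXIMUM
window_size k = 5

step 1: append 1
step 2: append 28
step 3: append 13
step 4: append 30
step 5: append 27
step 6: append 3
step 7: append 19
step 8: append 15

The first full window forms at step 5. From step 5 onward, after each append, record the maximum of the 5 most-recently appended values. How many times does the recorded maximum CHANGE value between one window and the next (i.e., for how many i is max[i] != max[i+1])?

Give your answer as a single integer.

step 1: append 1 -> window=[1] (not full yet)
step 2: append 28 -> window=[1, 28] (not full yet)
step 3: append 13 -> window=[1, 28, 13] (not full yet)
step 4: append 30 -> window=[1, 28, 13, 30] (not full yet)
step 5: append 27 -> window=[1, 28, 13, 30, 27] -> max=30
step 6: append 3 -> window=[28, 13, 30, 27, 3] -> max=30
step 7: append 19 -> window=[13, 30, 27, 3, 19] -> max=30
step 8: append 15 -> window=[30, 27, 3, 19, 15] -> max=30
Recorded maximums: 30 30 30 30
Changes between consecutive maximums: 0

Answer: 0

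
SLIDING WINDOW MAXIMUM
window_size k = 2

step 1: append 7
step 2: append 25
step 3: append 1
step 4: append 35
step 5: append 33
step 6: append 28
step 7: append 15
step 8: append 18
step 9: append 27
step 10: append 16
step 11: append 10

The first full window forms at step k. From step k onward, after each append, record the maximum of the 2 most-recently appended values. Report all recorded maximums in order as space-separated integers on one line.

Answer: 25 25 35 35 33 28 18 27 27 16

Derivation:
step 1: append 7 -> window=[7] (not full yet)
step 2: append 25 -> window=[7, 25] -> max=25
step 3: append 1 -> window=[25, 1] -> max=25
step 4: append 35 -> window=[1, 35] -> max=35
step 5: append 33 -> window=[35, 33] -> max=35
step 6: append 28 -> window=[33, 28] -> max=33
step 7: append 15 -> window=[28, 15] -> max=28
step 8: append 18 -> window=[15, 18] -> max=18
step 9: append 27 -> window=[18, 27] -> max=27
step 10: append 16 -> window=[27, 16] -> max=27
step 11: append 10 -> window=[16, 10] -> max=16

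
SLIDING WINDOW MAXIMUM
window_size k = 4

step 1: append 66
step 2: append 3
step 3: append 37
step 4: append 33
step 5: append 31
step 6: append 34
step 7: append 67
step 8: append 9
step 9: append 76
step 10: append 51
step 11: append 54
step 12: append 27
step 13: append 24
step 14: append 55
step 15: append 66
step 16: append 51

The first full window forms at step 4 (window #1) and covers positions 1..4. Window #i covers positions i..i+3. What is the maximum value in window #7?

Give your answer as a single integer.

step 1: append 66 -> window=[66] (not full yet)
step 2: append 3 -> window=[66, 3] (not full yet)
step 3: append 37 -> window=[66, 3, 37] (not full yet)
step 4: append 33 -> window=[66, 3, 37, 33] -> max=66
step 5: append 31 -> window=[3, 37, 33, 31] -> max=37
step 6: append 34 -> window=[37, 33, 31, 34] -> max=37
step 7: append 67 -> window=[33, 31, 34, 67] -> max=67
step 8: append 9 -> window=[31, 34, 67, 9] -> max=67
step 9: append 76 -> window=[34, 67, 9, 76] -> max=76
step 10: append 51 -> window=[67, 9, 76, 51] -> max=76
Window #7 max = 76

Answer: 76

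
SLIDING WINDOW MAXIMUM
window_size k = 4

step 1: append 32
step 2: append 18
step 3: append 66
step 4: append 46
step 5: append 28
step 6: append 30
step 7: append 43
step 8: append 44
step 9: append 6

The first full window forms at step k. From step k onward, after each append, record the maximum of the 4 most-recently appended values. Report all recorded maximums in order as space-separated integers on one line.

Answer: 66 66 66 46 44 44

Derivation:
step 1: append 32 -> window=[32] (not full yet)
step 2: append 18 -> window=[32, 18] (not full yet)
step 3: append 66 -> window=[32, 18, 66] (not full yet)
step 4: append 46 -> window=[32, 18, 66, 46] -> max=66
step 5: append 28 -> window=[18, 66, 46, 28] -> max=66
step 6: append 30 -> window=[66, 46, 28, 30] -> max=66
step 7: append 43 -> window=[46, 28, 30, 43] -> max=46
step 8: append 44 -> window=[28, 30, 43, 44] -> max=44
step 9: append 6 -> window=[30, 43, 44, 6] -> max=44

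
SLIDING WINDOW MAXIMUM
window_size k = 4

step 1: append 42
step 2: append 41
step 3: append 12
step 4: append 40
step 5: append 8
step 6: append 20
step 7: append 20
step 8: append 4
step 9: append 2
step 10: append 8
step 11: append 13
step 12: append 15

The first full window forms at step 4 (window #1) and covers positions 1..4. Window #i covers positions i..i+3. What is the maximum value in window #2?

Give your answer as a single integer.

step 1: append 42 -> window=[42] (not full yet)
step 2: append 41 -> window=[42, 41] (not full yet)
step 3: append 12 -> window=[42, 41, 12] (not full yet)
step 4: append 40 -> window=[42, 41, 12, 40] -> max=42
step 5: append 8 -> window=[41, 12, 40, 8] -> max=41
Window #2 max = 41

Answer: 41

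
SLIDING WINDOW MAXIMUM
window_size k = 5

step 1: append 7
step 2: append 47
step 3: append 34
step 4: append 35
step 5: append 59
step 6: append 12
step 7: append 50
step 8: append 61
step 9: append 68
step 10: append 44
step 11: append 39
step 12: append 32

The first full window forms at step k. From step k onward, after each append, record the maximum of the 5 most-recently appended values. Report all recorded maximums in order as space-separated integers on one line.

step 1: append 7 -> window=[7] (not full yet)
step 2: append 47 -> window=[7, 47] (not full yet)
step 3: append 34 -> window=[7, 47, 34] (not full yet)
step 4: append 35 -> window=[7, 47, 34, 35] (not full yet)
step 5: append 59 -> window=[7, 47, 34, 35, 59] -> max=59
step 6: append 12 -> window=[47, 34, 35, 59, 12] -> max=59
step 7: append 50 -> window=[34, 35, 59, 12, 50] -> max=59
step 8: append 61 -> window=[35, 59, 12, 50, 61] -> max=61
step 9: append 68 -> window=[59, 12, 50, 61, 68] -> max=68
step 10: append 44 -> window=[12, 50, 61, 68, 44] -> max=68
step 11: append 39 -> window=[50, 61, 68, 44, 39] -> max=68
step 12: append 32 -> window=[61, 68, 44, 39, 32] -> max=68

Answer: 59 59 59 61 68 68 68 68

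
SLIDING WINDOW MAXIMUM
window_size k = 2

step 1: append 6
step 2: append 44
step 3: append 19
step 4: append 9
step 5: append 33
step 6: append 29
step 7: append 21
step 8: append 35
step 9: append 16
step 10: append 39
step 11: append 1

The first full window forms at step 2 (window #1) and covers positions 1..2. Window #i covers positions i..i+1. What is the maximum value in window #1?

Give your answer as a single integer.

Answer: 44

Derivation:
step 1: append 6 -> window=[6] (not full yet)
step 2: append 44 -> window=[6, 44] -> max=44
Window #1 max = 44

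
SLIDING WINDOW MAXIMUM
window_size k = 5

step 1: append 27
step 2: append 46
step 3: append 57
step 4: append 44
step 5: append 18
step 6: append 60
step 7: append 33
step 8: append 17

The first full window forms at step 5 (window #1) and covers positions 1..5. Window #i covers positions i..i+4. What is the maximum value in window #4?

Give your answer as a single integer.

Answer: 60

Derivation:
step 1: append 27 -> window=[27] (not full yet)
step 2: append 46 -> window=[27, 46] (not full yet)
step 3: append 57 -> window=[27, 46, 57] (not full yet)
step 4: append 44 -> window=[27, 46, 57, 44] (not full yet)
step 5: append 18 -> window=[27, 46, 57, 44, 18] -> max=57
step 6: append 60 -> window=[46, 57, 44, 18, 60] -> max=60
step 7: append 33 -> window=[57, 44, 18, 60, 33] -> max=60
step 8: append 17 -> window=[44, 18, 60, 33, 17] -> max=60
Window #4 max = 60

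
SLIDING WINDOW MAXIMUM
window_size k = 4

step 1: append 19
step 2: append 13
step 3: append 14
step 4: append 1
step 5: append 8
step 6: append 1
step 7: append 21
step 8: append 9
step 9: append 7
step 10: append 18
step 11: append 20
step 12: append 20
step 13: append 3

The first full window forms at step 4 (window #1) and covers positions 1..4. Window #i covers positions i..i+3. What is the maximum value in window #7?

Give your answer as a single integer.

step 1: append 19 -> window=[19] (not full yet)
step 2: append 13 -> window=[19, 13] (not full yet)
step 3: append 14 -> window=[19, 13, 14] (not full yet)
step 4: append 1 -> window=[19, 13, 14, 1] -> max=19
step 5: append 8 -> window=[13, 14, 1, 8] -> max=14
step 6: append 1 -> window=[14, 1, 8, 1] -> max=14
step 7: append 21 -> window=[1, 8, 1, 21] -> max=21
step 8: append 9 -> window=[8, 1, 21, 9] -> max=21
step 9: append 7 -> window=[1, 21, 9, 7] -> max=21
step 10: append 18 -> window=[21, 9, 7, 18] -> max=21
Window #7 max = 21

Answer: 21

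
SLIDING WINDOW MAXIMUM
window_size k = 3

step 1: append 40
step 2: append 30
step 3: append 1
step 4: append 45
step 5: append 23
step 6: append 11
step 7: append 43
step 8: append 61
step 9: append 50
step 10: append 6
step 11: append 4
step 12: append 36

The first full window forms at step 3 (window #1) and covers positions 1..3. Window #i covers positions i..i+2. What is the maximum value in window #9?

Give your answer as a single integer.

Answer: 50

Derivation:
step 1: append 40 -> window=[40] (not full yet)
step 2: append 30 -> window=[40, 30] (not full yet)
step 3: append 1 -> window=[40, 30, 1] -> max=40
step 4: append 45 -> window=[30, 1, 45] -> max=45
step 5: append 23 -> window=[1, 45, 23] -> max=45
step 6: append 11 -> window=[45, 23, 11] -> max=45
step 7: append 43 -> window=[23, 11, 43] -> max=43
step 8: append 61 -> window=[11, 43, 61] -> max=61
step 9: append 50 -> window=[43, 61, 50] -> max=61
step 10: append 6 -> window=[61, 50, 6] -> max=61
step 11: append 4 -> window=[50, 6, 4] -> max=50
Window #9 max = 50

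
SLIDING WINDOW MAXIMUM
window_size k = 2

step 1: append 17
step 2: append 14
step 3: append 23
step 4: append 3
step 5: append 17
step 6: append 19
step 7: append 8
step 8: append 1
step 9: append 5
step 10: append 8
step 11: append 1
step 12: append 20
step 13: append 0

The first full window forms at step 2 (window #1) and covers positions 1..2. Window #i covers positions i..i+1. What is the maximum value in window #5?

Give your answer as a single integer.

step 1: append 17 -> window=[17] (not full yet)
step 2: append 14 -> window=[17, 14] -> max=17
step 3: append 23 -> window=[14, 23] -> max=23
step 4: append 3 -> window=[23, 3] -> max=23
step 5: append 17 -> window=[3, 17] -> max=17
step 6: append 19 -> window=[17, 19] -> max=19
Window #5 max = 19

Answer: 19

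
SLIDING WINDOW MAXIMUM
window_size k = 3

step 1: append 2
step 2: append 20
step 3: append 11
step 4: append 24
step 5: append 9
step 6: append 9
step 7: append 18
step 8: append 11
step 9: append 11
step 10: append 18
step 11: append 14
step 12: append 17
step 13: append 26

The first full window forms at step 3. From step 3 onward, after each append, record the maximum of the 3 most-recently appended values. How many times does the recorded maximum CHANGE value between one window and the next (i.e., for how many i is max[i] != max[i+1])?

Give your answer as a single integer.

step 1: append 2 -> window=[2] (not full yet)
step 2: append 20 -> window=[2, 20] (not full yet)
step 3: append 11 -> window=[2, 20, 11] -> max=20
step 4: append 24 -> window=[20, 11, 24] -> max=24
step 5: append 9 -> window=[11, 24, 9] -> max=24
step 6: append 9 -> window=[24, 9, 9] -> max=24
step 7: append 18 -> window=[9, 9, 18] -> max=18
step 8: append 11 -> window=[9, 18, 11] -> max=18
step 9: append 11 -> window=[18, 11, 11] -> max=18
step 10: append 18 -> window=[11, 11, 18] -> max=18
step 11: append 14 -> window=[11, 18, 14] -> max=18
step 12: append 17 -> window=[18, 14, 17] -> max=18
step 13: append 26 -> window=[14, 17, 26] -> max=26
Recorded maximums: 20 24 24 24 18 18 18 18 18 18 26
Changes between consecutive maximums: 3

Answer: 3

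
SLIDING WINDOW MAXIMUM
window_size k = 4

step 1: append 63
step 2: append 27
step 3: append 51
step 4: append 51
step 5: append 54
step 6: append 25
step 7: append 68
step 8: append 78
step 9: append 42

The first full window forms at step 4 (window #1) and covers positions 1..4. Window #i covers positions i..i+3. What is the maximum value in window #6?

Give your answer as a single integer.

Answer: 78

Derivation:
step 1: append 63 -> window=[63] (not full yet)
step 2: append 27 -> window=[63, 27] (not full yet)
step 3: append 51 -> window=[63, 27, 51] (not full yet)
step 4: append 51 -> window=[63, 27, 51, 51] -> max=63
step 5: append 54 -> window=[27, 51, 51, 54] -> max=54
step 6: append 25 -> window=[51, 51, 54, 25] -> max=54
step 7: append 68 -> window=[51, 54, 25, 68] -> max=68
step 8: append 78 -> window=[54, 25, 68, 78] -> max=78
step 9: append 42 -> window=[25, 68, 78, 42] -> max=78
Window #6 max = 78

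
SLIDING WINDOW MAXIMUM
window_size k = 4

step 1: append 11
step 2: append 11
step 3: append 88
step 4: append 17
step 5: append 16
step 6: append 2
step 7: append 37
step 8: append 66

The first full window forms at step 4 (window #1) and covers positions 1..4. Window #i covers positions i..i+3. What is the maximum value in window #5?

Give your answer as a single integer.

Answer: 66

Derivation:
step 1: append 11 -> window=[11] (not full yet)
step 2: append 11 -> window=[11, 11] (not full yet)
step 3: append 88 -> window=[11, 11, 88] (not full yet)
step 4: append 17 -> window=[11, 11, 88, 17] -> max=88
step 5: append 16 -> window=[11, 88, 17, 16] -> max=88
step 6: append 2 -> window=[88, 17, 16, 2] -> max=88
step 7: append 37 -> window=[17, 16, 2, 37] -> max=37
step 8: append 66 -> window=[16, 2, 37, 66] -> max=66
Window #5 max = 66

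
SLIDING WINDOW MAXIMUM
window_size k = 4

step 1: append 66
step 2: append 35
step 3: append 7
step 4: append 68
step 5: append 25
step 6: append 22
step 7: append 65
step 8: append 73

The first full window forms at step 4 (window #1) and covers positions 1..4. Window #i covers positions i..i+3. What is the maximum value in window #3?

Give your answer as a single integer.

step 1: append 66 -> window=[66] (not full yet)
step 2: append 35 -> window=[66, 35] (not full yet)
step 3: append 7 -> window=[66, 35, 7] (not full yet)
step 4: append 68 -> window=[66, 35, 7, 68] -> max=68
step 5: append 25 -> window=[35, 7, 68, 25] -> max=68
step 6: append 22 -> window=[7, 68, 25, 22] -> max=68
Window #3 max = 68

Answer: 68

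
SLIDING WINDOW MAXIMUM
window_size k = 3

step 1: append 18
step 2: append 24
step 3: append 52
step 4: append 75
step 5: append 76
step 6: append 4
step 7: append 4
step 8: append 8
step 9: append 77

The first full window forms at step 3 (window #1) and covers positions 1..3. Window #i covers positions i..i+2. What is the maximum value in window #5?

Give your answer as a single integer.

step 1: append 18 -> window=[18] (not full yet)
step 2: append 24 -> window=[18, 24] (not full yet)
step 3: append 52 -> window=[18, 24, 52] -> max=52
step 4: append 75 -> window=[24, 52, 75] -> max=75
step 5: append 76 -> window=[52, 75, 76] -> max=76
step 6: append 4 -> window=[75, 76, 4] -> max=76
step 7: append 4 -> window=[76, 4, 4] -> max=76
Window #5 max = 76

Answer: 76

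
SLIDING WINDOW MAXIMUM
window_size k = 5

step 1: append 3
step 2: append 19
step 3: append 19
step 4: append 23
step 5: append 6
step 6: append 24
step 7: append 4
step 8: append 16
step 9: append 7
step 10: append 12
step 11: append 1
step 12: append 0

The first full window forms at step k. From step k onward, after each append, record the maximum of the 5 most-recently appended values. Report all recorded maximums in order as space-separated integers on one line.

Answer: 23 24 24 24 24 24 16 16

Derivation:
step 1: append 3 -> window=[3] (not full yet)
step 2: append 19 -> window=[3, 19] (not full yet)
step 3: append 19 -> window=[3, 19, 19] (not full yet)
step 4: append 23 -> window=[3, 19, 19, 23] (not full yet)
step 5: append 6 -> window=[3, 19, 19, 23, 6] -> max=23
step 6: append 24 -> window=[19, 19, 23, 6, 24] -> max=24
step 7: append 4 -> window=[19, 23, 6, 24, 4] -> max=24
step 8: append 16 -> window=[23, 6, 24, 4, 16] -> max=24
step 9: append 7 -> window=[6, 24, 4, 16, 7] -> max=24
step 10: append 12 -> window=[24, 4, 16, 7, 12] -> max=24
step 11: append 1 -> window=[4, 16, 7, 12, 1] -> max=16
step 12: append 0 -> window=[16, 7, 12, 1, 0] -> max=16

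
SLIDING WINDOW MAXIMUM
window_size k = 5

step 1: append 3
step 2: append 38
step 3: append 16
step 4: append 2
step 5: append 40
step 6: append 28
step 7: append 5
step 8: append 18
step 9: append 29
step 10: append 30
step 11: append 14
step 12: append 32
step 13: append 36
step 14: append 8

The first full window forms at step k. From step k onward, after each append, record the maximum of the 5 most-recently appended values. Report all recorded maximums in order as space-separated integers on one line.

step 1: append 3 -> window=[3] (not full yet)
step 2: append 38 -> window=[3, 38] (not full yet)
step 3: append 16 -> window=[3, 38, 16] (not full yet)
step 4: append 2 -> window=[3, 38, 16, 2] (not full yet)
step 5: append 40 -> window=[3, 38, 16, 2, 40] -> max=40
step 6: append 28 -> window=[38, 16, 2, 40, 28] -> max=40
step 7: append 5 -> window=[16, 2, 40, 28, 5] -> max=40
step 8: append 18 -> window=[2, 40, 28, 5, 18] -> max=40
step 9: append 29 -> window=[40, 28, 5, 18, 29] -> max=40
step 10: append 30 -> window=[28, 5, 18, 29, 30] -> max=30
step 11: append 14 -> window=[5, 18, 29, 30, 14] -> max=30
step 12: append 32 -> window=[18, 29, 30, 14, 32] -> max=32
step 13: append 36 -> window=[29, 30, 14, 32, 36] -> max=36
step 14: append 8 -> window=[30, 14, 32, 36, 8] -> max=36

Answer: 40 40 40 40 40 30 30 32 36 36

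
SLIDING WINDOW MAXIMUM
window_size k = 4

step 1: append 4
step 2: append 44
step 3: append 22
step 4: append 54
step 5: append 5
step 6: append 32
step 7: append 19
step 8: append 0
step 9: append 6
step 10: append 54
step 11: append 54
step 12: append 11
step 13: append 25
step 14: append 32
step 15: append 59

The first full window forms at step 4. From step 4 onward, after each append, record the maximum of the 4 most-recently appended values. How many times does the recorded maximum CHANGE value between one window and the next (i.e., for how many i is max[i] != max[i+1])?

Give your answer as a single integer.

Answer: 3

Derivation:
step 1: append 4 -> window=[4] (not full yet)
step 2: append 44 -> window=[4, 44] (not full yet)
step 3: append 22 -> window=[4, 44, 22] (not full yet)
step 4: append 54 -> window=[4, 44, 22, 54] -> max=54
step 5: append 5 -> window=[44, 22, 54, 5] -> max=54
step 6: append 32 -> window=[22, 54, 5, 32] -> max=54
step 7: append 19 -> window=[54, 5, 32, 19] -> max=54
step 8: append 0 -> window=[5, 32, 19, 0] -> max=32
step 9: append 6 -> window=[32, 19, 0, 6] -> max=32
step 10: append 54 -> window=[19, 0, 6, 54] -> max=54
step 11: append 54 -> window=[0, 6, 54, 54] -> max=54
step 12: append 11 -> window=[6, 54, 54, 11] -> max=54
step 13: append 25 -> window=[54, 54, 11, 25] -> max=54
step 14: append 32 -> window=[54, 11, 25, 32] -> max=54
step 15: append 59 -> window=[11, 25, 32, 59] -> max=59
Recorded maximums: 54 54 54 54 32 32 54 54 54 54 54 59
Changes between consecutive maximums: 3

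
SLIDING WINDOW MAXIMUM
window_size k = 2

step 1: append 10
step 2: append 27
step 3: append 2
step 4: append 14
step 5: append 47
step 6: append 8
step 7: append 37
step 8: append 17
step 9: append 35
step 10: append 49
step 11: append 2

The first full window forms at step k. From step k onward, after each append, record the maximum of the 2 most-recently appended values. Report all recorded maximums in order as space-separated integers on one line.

Answer: 27 27 14 47 47 37 37 35 49 49

Derivation:
step 1: append 10 -> window=[10] (not full yet)
step 2: append 27 -> window=[10, 27] -> max=27
step 3: append 2 -> window=[27, 2] -> max=27
step 4: append 14 -> window=[2, 14] -> max=14
step 5: append 47 -> window=[14, 47] -> max=47
step 6: append 8 -> window=[47, 8] -> max=47
step 7: append 37 -> window=[8, 37] -> max=37
step 8: append 17 -> window=[37, 17] -> max=37
step 9: append 35 -> window=[17, 35] -> max=35
step 10: append 49 -> window=[35, 49] -> max=49
step 11: append 2 -> window=[49, 2] -> max=49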